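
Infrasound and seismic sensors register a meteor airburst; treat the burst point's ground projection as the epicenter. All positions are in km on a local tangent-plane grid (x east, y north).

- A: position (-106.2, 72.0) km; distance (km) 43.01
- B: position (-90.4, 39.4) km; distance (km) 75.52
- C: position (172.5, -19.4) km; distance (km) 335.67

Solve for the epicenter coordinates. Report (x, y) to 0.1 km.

-143.9 km east, 92.7 km north

Circle about each station: (x + 106.2)² + (y − 72.0)² = 43.01²; (x + 90.4)² + (y − 39.4)² = 75.52²; (x − 172.5)² + (y + 19.4)² = 335.67².
Subtracting pairs of circle equations eliminates x²+y² and gives linear equations (the radical axes):
31.6 x − 65.2 y = -10591.33
557.4 x − 182.8 y = -97154.32
Solving the 2×2 system: x ≈ -143.9, y ≈ 92.7 km.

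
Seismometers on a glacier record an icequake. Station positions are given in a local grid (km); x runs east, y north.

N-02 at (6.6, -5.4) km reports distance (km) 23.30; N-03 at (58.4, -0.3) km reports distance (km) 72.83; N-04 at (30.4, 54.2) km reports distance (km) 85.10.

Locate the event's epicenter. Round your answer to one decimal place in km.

Circle about each station: (x − 6.6)² + (y + 5.4)² = 23.30²; (x − 58.4)² + (y + 0.3)² = 72.83²; (x − 30.4)² + (y − 54.2)² = 85.10².
Subtracting the N-02 equation from the N-03 and N-04 equations removes the quadratic terms:
103.6 x + 10.2 y = -1423.39
47.6 x + 119.2 y = -2910.04
Solving the 2×2 system: x ≈ -11.8, y ≈ -19.7 km.
Check against N-02 (with the unrounded x, y): √((x − 6.6)²+(y + 5.4)²) = 23.30 ≈ 23.30 km. ✓

x ≈ -11.8 km, y ≈ -19.7 km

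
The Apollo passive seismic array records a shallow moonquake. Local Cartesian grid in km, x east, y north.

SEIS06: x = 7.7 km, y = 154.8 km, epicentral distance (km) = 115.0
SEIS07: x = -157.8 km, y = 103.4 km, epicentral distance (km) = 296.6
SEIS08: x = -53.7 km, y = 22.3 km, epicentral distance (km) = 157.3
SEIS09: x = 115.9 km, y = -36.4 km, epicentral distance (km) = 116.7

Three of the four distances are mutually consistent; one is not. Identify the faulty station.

SEIS07

Solve using three stations at a time. Using SEIS06, SEIS08, SEIS09 (subtract circle equations pairwise → linear system) gives (x, y) ≈ (93.4, 78.1).
Distances from that point to each station vs reported:
  SEIS06: calculated 115.0 vs reported 115.0 → residual 0.0 km
  SEIS07: calculated 252.4 vs reported 296.6 → residual 44.2 km
  SEIS08: calculated 157.3 vs reported 157.3 → residual 0.0 km
  SEIS09: calculated 116.7 vs reported 116.7 → residual 0.0 km
SEIS06, SEIS08, SEIS09 are mutually consistent (residuals ≈ 0); SEIS07 is off by 44.2 km.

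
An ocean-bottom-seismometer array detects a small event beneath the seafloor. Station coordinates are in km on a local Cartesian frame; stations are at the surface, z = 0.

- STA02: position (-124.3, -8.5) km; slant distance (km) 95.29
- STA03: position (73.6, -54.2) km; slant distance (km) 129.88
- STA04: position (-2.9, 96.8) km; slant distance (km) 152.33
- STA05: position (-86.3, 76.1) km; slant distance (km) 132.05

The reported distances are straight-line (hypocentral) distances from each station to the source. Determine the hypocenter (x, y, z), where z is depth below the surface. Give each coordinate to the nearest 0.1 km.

Each station gives a sphere (x−x_i)² + (y−y_i)² + z² = d_i² (stations at z=0).
Subtracting the STA02 sphere from STA03 and STA04: z² cancels, leaving linear equations in x and y:
395.8 x − 91.4 y = -14956.77
242.8 x + 210.6 y = -20268.33
Solving: x ≈ -47.395, y ≈ -41.599 km (keep extra digits for the depth step; rounded: -47.4, -41.6).
Then from the STA02 sphere: z² = 95.29² − (x + 124.3)² − (y + 8.5)² with x = -47.395, y = -41.599, so z ≈ 45.500 ≈ 45.5 km.

(-47.4, -41.6, 45.5)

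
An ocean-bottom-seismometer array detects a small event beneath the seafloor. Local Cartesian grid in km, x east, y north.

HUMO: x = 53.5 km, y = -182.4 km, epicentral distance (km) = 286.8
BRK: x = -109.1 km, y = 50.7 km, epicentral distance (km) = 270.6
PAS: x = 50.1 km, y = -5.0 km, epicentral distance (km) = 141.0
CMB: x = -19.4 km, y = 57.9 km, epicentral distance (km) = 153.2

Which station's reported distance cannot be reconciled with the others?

CMB

Solve using three stations at a time. Using HUMO, BRK, PAS (subtract circle equations pairwise → linear system) gives (x, y) ≈ (159.5, 84.2).
Distances from that point to each station vs reported:
  HUMO: calculated 286.9 vs reported 286.8 → residual 0.1 km
  BRK: calculated 270.7 vs reported 270.6 → residual 0.1 km
  PAS: calculated 141.1 vs reported 141.0 → residual 0.1 km
  CMB: calculated 180.8 vs reported 153.2 → residual 27.6 km
HUMO, BRK, PAS are mutually consistent (residuals ≈ 0); CMB is off by 27.6 km.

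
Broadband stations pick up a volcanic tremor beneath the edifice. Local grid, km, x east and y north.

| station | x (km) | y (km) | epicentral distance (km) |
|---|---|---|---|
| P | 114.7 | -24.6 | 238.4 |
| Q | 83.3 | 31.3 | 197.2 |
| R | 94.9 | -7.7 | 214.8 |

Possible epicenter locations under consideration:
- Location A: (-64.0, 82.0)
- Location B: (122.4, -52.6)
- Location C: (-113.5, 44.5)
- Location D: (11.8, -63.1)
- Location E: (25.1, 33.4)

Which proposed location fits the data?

Location C

For each candidate, compare |candidate − station| to the reported distance:
Location A: residuals P 30.3, Q 41.4, R 32.3 → max 41.4 km
Location B: residuals P 209.4, Q 104.6, R 162.1 → max 209.4 km
Location C: residuals P 0.0, Q 0.0, R 0.0 → max 0.0 km
Location D: residuals P 128.5, Q 78.8, R 114.9 → max 128.5 km
Location E: residuals P 131.7, Q 139.0, R 133.8 → max 139.0 km
Only Location C has all residuals ≈ 0.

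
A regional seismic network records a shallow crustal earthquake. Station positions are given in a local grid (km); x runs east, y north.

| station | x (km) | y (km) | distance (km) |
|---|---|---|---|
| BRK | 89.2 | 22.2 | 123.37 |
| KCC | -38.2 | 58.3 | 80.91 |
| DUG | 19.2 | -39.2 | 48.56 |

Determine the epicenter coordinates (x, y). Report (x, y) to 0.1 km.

x ≈ -26.1 km, y ≈ -21.7 km

Circle about each station: (x − 89.2)² + (y − 22.2)² = 123.37²; (x + 38.2)² + (y − 58.3)² = 80.91²; (x − 19.2)² + (y + 39.2)² = 48.56².
Subtracting the BRK equation from the KCC and DUG equations removes the quadratic terms:
-254.8 x + 72.2 y = 5082.38
-140.0 x − 122.8 y = 6317.88
Solving the 2×2 system: x ≈ -26.1, y ≈ -21.7 km.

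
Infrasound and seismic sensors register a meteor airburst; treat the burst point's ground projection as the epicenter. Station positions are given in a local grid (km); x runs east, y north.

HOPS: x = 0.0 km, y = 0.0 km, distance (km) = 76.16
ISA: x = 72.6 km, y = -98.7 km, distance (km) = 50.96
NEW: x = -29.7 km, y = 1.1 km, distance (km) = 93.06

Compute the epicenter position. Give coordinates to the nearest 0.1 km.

Circle about each station: x² + y² = 76.16²; (x − 72.6)² + (y + 98.7)² = 50.96²; (x + 29.7)² + (y − 1.1)² = 93.06².
Subtracting the HOPS equation from the ISA and NEW equations removes the quadratic terms:
145.2 x − 197.4 y = 18215.87
-59.4 x + 2.2 y = -1976.52
Solving the 2×2 system: x ≈ 30.7, y ≈ -69.7 km.

30.7 km east, -69.7 km north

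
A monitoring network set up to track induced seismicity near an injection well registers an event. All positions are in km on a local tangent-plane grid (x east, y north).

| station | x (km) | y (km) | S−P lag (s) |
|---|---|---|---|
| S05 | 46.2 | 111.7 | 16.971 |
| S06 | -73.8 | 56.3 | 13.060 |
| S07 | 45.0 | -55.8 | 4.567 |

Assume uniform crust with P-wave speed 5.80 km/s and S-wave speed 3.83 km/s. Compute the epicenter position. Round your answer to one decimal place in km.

Distance from S−P lag: d = Δt · v_P v_S / (v_P − v_S) = Δt · (5.80·3.83)/(5.80−3.83) ≈ 11.2761·Δt.
So d_S05 = 191.37, d_S06 = 147.27, d_S07 = 51.50 km.
Circle about each station: (x − 46.2)² + (y − 111.7)² = 191.37²; (x + 73.8)² + (y − 56.3)² = 147.27²; (x − 45.0)² + (y + 55.8)² = 51.50².
Subtracting pairs of circle equations eliminates x²+y² and gives linear equations (the radical axes):
-240.0 x − 110.8 y = 8938.82
-2.4 x − 335.0 y = 24497.54
Solving the 2×2 system: x ≈ -3.5, y ≈ -73.1 km.

(-3.5, -73.1)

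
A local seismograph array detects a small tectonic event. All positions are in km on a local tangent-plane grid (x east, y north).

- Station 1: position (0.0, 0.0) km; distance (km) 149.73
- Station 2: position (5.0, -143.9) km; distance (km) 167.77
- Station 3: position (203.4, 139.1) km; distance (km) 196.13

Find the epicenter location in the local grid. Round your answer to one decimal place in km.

Circle about each station: x² + y² = 149.73²; (x − 5.0)² + (y + 143.9)² = 167.77²; (x − 203.4)² + (y − 139.1)² = 196.13².
Subtracting pairs of circle equations eliminates x²+y² and gives linear equations (the radical axes):
10.0 x − 287.8 y = 15004.51
406.8 x + 278.2 y = 44672.47
Solving the 2×2 system: x ≈ 142.1, y ≈ -47.2 km.

(142.1, -47.2)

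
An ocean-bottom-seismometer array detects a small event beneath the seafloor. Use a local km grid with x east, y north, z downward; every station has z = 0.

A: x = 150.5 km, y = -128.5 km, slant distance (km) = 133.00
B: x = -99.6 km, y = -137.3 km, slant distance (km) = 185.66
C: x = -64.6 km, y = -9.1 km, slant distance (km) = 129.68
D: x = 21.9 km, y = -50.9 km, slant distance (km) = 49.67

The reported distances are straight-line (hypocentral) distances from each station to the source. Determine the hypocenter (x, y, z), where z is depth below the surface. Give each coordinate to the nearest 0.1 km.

Each station gives a sphere (x−x_i)² + (y−y_i)² + z² = d_i² (stations at z=0).
Subtracting the A sphere from B and C: z² cancels, leaving linear equations in x and y:
-500.2 x − 17.6 y = -27171.69
-430.2 x + 238.8 y = -34034.43
Solving: x ≈ 55.799, y ≈ -42.000 km (keep extra digits for the depth step; rounded: 55.8, -42.0).
Then from the A sphere: z² = 133.00² − (x − 150.5)² − (y + 128.5)² with x = 55.799, y = -42.000, so z ≈ 35.192 ≈ 35.2 km.

x ≈ 55.8 km, y ≈ -42.0 km, depth ≈ 35.2 km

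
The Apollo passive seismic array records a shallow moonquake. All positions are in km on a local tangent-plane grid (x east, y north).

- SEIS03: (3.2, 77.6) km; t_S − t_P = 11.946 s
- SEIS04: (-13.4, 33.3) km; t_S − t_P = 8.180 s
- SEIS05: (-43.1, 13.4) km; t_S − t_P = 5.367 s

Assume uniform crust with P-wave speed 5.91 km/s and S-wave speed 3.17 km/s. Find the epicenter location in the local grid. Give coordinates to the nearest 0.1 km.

-69.0 km east, 39.4 km north

Distance from S−P lag: d = Δt · v_P v_S / (v_P − v_S) = Δt · (5.91·3.17)/(5.91−3.17) ≈ 6.8375·Δt.
So d_SEIS03 = 81.68, d_SEIS04 = 55.93, d_SEIS05 = 36.70 km.
Circle about each station: (x − 3.2)² + (y − 77.6)² = 81.68²; (x + 13.4)² + (y − 33.3)² = 55.93²; (x + 43.1)² + (y − 13.4)² = 36.70².
Subtracting the SEIS03 equation from the SEIS04 and SEIS05 equations removes the quadratic terms:
-33.2 x − 88.6 y = -1200.09
-92.6 x − 128.4 y = 1329.90
Solving the 2×2 system: x ≈ -69.0, y ≈ 39.4 km.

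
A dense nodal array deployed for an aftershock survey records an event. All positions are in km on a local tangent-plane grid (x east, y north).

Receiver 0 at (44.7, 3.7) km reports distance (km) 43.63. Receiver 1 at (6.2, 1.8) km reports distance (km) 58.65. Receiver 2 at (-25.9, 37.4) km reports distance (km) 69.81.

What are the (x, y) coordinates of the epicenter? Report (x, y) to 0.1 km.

43.2 km east, 47.3 km north

Circle about each station: (x − 44.7)² + (y − 3.7)² = 43.63²; (x − 6.2)² + (y − 1.8)² = 58.65²; (x + 25.9)² + (y − 37.4)² = 69.81².
Subtracting the Receiver 0 equation from the Receiver 1 and Receiver 2 equations removes the quadratic terms:
-77.0 x − 3.8 y = -3506.35
-141.2 x + 67.4 y = -2912.07
Solving the 2×2 system: x ≈ 43.2, y ≈ 47.3 km.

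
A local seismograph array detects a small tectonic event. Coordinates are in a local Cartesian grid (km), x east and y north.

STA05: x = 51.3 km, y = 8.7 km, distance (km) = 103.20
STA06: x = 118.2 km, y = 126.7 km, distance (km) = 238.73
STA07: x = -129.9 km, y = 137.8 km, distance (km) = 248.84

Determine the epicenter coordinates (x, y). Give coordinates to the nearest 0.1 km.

(-5.3, -77.6)

Circle about each station: (x − 51.3)² + (y − 8.7)² = 103.20²; (x − 118.2)² + (y − 126.7)² = 238.73²; (x + 129.9)² + (y − 137.8)² = 248.84².
Subtracting the STA05 equation from the STA06 and STA07 equations removes the quadratic terms:
133.8 x + 236.0 y = -19025.02
-362.4 x + 258.2 y = -18115.64
Solving the 2×2 system: x ≈ -5.3, y ≈ -77.6 km.
Check against STA05 (with the unrounded x, y): √((x − 51.3)²+(y − 8.7)²) = 103.21 ≈ 103.20 km. ✓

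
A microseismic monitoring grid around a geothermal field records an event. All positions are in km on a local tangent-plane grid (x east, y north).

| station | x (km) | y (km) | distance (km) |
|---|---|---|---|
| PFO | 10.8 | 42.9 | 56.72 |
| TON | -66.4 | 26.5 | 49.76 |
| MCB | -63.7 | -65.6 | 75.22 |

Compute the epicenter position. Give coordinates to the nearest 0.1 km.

Circle about each station: (x − 10.8)² + (y − 42.9)² = 56.72²; (x + 66.4)² + (y − 26.5)² = 49.76²; (x + 63.7)² + (y + 65.6)² = 75.22².
Subtracting the PFO equation from the TON and MCB equations removes the quadratic terms:
-154.4 x − 32.8 y = 3895.26
-149.0 x − 217.0 y = 3963.11
Solving the 2×2 system: x ≈ -25.0, y ≈ -1.1 km.

(-25.0, -1.1)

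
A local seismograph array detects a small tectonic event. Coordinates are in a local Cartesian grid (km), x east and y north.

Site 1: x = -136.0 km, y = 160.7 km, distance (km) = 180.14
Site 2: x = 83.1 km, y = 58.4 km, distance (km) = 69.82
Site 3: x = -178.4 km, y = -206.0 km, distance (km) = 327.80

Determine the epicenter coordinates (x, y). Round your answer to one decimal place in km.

Circle about each station: (x + 136.0)² + (y − 160.7)² = 180.14²; (x − 83.1)² + (y − 58.4)² = 69.82²; (x + 178.4)² + (y + 206.0)² = 327.80².
Subtracting pairs of circle equations eliminates x²+y² and gives linear equations (the radical axes):
438.2 x − 204.6 y = -6428.73
-84.8 x − 733.4 y = -45060.35
Solving the 2×2 system: x ≈ 13.3, y ≈ 59.9 km.

x ≈ 13.3 km, y ≈ 59.9 km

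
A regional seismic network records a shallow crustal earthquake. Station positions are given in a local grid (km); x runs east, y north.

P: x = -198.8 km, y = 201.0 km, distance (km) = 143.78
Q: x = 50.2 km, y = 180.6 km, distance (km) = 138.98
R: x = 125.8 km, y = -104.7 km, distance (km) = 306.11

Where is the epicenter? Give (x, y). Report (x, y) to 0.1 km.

Circle about each station: (x + 198.8)² + (y − 201.0)² = 143.78²; (x − 50.2)² + (y − 180.6)² = 138.98²; (x − 125.8)² + (y + 104.7)² = 306.11².
Subtracting the P equation from the Q and R equations removes the quadratic terms:
498.0 x − 40.8 y = -43428.79
649.2 x − 611.4 y = -126165.35
Solving the 2×2 system: x ≈ -77.0, y ≈ 124.6 km.

-77.0 km east, 124.6 km north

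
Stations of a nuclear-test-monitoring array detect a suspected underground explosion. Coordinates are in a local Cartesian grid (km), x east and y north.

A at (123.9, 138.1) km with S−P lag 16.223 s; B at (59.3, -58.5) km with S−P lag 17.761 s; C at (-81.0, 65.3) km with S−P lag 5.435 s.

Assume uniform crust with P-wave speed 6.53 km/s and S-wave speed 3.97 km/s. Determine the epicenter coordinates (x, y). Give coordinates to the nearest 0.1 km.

-34.6 km east, 94.9 km north

Distance from S−P lag: d = Δt · v_P v_S / (v_P − v_S) = Δt · (6.53·3.97)/(6.53−3.97) ≈ 10.1266·Δt.
So d_A = 164.28, d_B = 179.86, d_C = 55.04 km.
Circle about each station: (x − 123.9)² + (y − 138.1)² = 164.28²; (x − 59.3)² + (y + 58.5)² = 179.86²; (x + 81.0)² + (y − 65.3)² = 55.04².
Subtracting the A equation from the B and C equations removes the quadratic terms:
-129.2 x − 393.2 y = -32845.78
-409.8 x − 145.6 y = 360.79
Solving the 2×2 system: x ≈ -34.6, y ≈ 94.9 km.
Check against A (with the unrounded x, y): √((x − 123.9)²+(y − 138.1)²) = 164.28 ≈ 164.28 km. ✓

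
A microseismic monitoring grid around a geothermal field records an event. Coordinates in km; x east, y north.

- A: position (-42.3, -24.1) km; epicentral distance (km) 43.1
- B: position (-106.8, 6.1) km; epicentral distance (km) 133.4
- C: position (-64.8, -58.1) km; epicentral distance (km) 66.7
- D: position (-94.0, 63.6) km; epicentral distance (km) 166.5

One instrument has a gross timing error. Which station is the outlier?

A

Solve using three stations at a time. Using B, C, D (subtract circle equations pairwise → linear system) gives (x, y) ≈ (-0.0, -73.8).
Distances from that point to each station vs reported:
  A: calculated 65.3 vs reported 43.1 → residual 22.2 km
  B: calculated 133.4 vs reported 133.4 → residual 0.0 km
  C: calculated 66.7 vs reported 66.7 → residual 0.0 km
  D: calculated 166.5 vs reported 166.5 → residual 0.0 km
B, C, D are mutually consistent (residuals ≈ 0); A is off by 22.2 km.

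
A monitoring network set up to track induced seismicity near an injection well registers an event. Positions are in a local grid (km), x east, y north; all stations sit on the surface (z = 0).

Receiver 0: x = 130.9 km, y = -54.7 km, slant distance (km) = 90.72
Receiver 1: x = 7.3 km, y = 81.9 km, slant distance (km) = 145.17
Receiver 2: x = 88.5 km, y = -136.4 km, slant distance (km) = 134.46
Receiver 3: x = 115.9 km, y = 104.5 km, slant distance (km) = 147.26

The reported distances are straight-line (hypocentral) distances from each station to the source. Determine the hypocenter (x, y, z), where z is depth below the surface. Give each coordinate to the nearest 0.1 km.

(82.6, -21.2, 69.1)

Each station gives a sphere (x−x_i)² + (y−y_i)² + z² = d_i² (stations at z=0).
Subtracting the Receiver 0 sphere from Receiver 1 and Receiver 2: z² cancels, leaving linear equations in x and y:
-247.2 x + 273.2 y = -26210.21
-84.8 x − 163.4 y = -3539.06
Solving: x ≈ 82.593, y ≈ -21.205 km (keep extra digits for the depth step; rounded: 82.6, -21.2).
Then from the Receiver 0 sphere: z² = 90.72² − (x − 130.9)² − (y + 54.7)² with x = 82.593, y = -21.205, so z ≈ 69.099 ≈ 69.1 km.
Check against Receiver 3 (with the unrounded solution): distance 147.26 ≈ 147.26 km. ✓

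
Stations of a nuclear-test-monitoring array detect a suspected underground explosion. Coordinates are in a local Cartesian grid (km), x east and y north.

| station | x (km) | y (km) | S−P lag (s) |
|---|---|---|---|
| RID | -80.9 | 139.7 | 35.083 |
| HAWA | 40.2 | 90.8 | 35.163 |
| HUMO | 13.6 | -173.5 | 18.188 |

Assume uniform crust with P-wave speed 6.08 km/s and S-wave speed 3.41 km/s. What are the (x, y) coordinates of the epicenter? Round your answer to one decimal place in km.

(-120.7, -129.8)

Distance from S−P lag: d = Δt · v_P v_S / (v_P − v_S) = Δt · (6.08·3.41)/(6.08−3.41) ≈ 7.7651·Δt.
So d_RID = 272.42, d_HAWA = 273.04, d_HUMO = 141.23 km.
Circle about each station: (x + 80.9)² + (y − 139.7)² = 272.42²; (x − 40.2)² + (y − 90.8)² = 273.04²; (x − 13.6)² + (y + 173.5)² = 141.23².
Subtracting the RID equation from the HAWA and HUMO equations removes the quadratic terms:
242.2 x − 97.8 y = -16538.41
189.0 x − 626.4 y = 58493.05
Solving the 2×2 system: x ≈ -120.7, y ≈ -129.8 km.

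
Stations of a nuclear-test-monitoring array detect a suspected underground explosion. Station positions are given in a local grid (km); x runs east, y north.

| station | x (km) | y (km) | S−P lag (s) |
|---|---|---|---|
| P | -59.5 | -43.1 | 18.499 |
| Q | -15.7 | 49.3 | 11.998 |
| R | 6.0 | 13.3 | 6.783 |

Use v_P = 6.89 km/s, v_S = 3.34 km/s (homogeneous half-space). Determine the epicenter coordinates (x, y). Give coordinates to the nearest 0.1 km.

(49.5, 6.9)

Distance from S−P lag: d = Δt · v_P v_S / (v_P − v_S) = Δt · (6.89·3.34)/(6.89−3.34) ≈ 6.4824·Δt.
So d_P = 119.92, d_Q = 77.78, d_R = 43.97 km.
Circle about each station: (x + 59.5)² + (y + 43.1)² = 119.92²; (x + 15.7)² + (y − 49.3)² = 77.78²; (x − 6.0)² + (y − 13.3)² = 43.97².
Subtracting the P equation from the Q and R equations removes the quadratic terms:
87.6 x + 184.8 y = 5610.20
131.0 x + 112.8 y = 7262.48
Solving the 2×2 system: x ≈ 49.5, y ≈ 6.9 km.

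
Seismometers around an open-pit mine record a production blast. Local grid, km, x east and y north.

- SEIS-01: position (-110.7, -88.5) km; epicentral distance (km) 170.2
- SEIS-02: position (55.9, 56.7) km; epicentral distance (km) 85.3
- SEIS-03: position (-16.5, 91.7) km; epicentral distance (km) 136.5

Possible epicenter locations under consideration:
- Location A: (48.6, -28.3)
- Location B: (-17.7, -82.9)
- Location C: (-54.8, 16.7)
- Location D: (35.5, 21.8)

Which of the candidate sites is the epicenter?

Location A

For each candidate, compare |candidate − station| to the reported distance:
Location A: residuals SEIS-01 0.1, SEIS-02 0.0, SEIS-03 0.0 → max 0.1 km
Location B: residuals SEIS-01 77.0, SEIS-02 72.5, SEIS-03 38.1 → max 77.0 km
Location C: residuals SEIS-01 51.1, SEIS-02 32.4, SEIS-03 52.3 → max 52.3 km
Location D: residuals SEIS-01 12.9, SEIS-02 44.9, SEIS-03 49.4 → max 49.4 km
Only Location A has all residuals ≈ 0.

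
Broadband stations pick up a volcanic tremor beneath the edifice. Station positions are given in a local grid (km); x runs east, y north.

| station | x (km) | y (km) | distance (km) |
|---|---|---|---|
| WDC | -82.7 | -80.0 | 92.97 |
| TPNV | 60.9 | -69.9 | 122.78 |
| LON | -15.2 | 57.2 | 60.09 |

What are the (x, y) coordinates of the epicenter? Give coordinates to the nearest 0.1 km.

(-38.7, 1.9)

Circle about each station: (x + 82.7)² + (y + 80.0)² = 92.97²; (x − 60.9)² + (y + 69.9)² = 122.78²; (x + 15.2)² + (y − 57.2)² = 60.09².
Subtracting pairs of circle equations eliminates x²+y² and gives linear equations (the radical axes):
287.2 x + 20.2 y = -11075.98
135.0 x + 274.4 y = -4703.80
Solving the 2×2 system: x ≈ -38.7, y ≈ 1.9 km.
Check against WDC (with the unrounded x, y): √((x + 82.7)²+(y + 80.0)²) = 92.97 ≈ 92.97 km. ✓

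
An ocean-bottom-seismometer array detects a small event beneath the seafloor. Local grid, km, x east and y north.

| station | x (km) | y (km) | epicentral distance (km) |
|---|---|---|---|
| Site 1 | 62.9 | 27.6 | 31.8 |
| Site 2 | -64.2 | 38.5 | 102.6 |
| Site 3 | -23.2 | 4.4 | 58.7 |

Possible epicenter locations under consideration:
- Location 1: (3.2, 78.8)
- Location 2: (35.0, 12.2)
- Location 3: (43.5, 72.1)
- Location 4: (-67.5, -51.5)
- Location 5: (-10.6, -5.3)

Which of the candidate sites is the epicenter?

Location 2

For each candidate, compare |candidate − station| to the reported distance:
Location 1: residuals Site 1 46.8, Site 2 24.1, Site 3 20.2 → max 46.8 km
Location 2: residuals Site 1 0.1, Site 2 0.0, Site 3 0.0 → max 0.1 km
Location 3: residuals Site 1 16.7, Site 2 10.2, Site 3 36.3 → max 36.3 km
Location 4: residuals Site 1 120.7, Site 2 12.5, Site 3 12.6 → max 120.7 km
Location 5: residuals Site 1 48.7, Site 2 33.4, Site 3 42.8 → max 48.7 km
Only Location 2 has all residuals ≈ 0.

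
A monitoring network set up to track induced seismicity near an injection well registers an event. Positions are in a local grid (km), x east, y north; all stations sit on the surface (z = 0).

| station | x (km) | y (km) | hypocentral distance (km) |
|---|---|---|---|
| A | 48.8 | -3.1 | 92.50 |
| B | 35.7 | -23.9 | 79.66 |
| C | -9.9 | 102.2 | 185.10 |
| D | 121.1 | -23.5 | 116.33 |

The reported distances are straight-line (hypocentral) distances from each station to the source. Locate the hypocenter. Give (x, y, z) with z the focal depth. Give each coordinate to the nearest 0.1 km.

Each station gives a sphere (x−x_i)² + (y−y_i)² + z² = d_i² (stations at z=0).
Subtracting the A sphere from B and C: z² cancels, leaving linear equations in x and y:
-26.2 x − 41.6 y = 1665.18
-117.4 x + 210.6 y = -17553.96
Solving: x ≈ 36.490, y ≈ -63.010 km (keep extra digits for the depth step; rounded: 36.5, -63.0).
Then from the A sphere: z² = 92.50² − (x − 48.8)² − (y + 3.1)² with x = 36.490, y = -63.010, so z ≈ 69.394 ≈ 69.4 km.

(36.5, -63.0, 69.4)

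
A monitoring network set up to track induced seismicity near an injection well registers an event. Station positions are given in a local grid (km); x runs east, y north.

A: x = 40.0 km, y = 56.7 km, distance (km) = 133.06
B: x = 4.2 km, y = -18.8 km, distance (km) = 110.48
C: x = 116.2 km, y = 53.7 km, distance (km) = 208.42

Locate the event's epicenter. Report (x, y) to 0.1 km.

-91.5 km east, 36.4 km north

Circle about each station: (x − 40.0)² + (y − 56.7)² = 133.06²; (x − 4.2)² + (y + 18.8)² = 110.48²; (x − 116.2)² + (y − 53.7)² = 208.42².
Subtracting the A equation from the B and C equations removes the quadratic terms:
-71.6 x − 151.0 y = 1055.32
152.4 x − 6.0 y = -14162.69
Solving the 2×2 system: x ≈ -91.5, y ≈ 36.4 km.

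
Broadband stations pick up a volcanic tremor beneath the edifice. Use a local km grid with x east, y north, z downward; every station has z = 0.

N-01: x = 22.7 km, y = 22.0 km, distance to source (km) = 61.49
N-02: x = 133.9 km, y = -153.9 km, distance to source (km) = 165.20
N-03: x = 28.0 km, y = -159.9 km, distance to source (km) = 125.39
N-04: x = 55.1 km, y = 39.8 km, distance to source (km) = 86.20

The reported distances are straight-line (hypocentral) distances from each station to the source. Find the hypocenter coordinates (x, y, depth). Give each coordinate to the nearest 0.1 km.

(19.5, -36.3, 19.3)

Each station gives a sphere (x−x_i)² + (y−y_i)² + z² = d_i² (stations at z=0).
Subtracting the N-01 sphere from N-02 and N-03: z² cancels, leaving linear equations in x and y:
222.4 x − 351.8 y = 17105.11
10.6 x − 363.8 y = 13411.09
Solving: x ≈ 19.498, y ≈ -36.296 km (keep extra digits for the depth step; rounded: 19.5, -36.3).
Then from the N-01 sphere: z² = 61.49² − (x − 22.7)² − (y − 22.0)² with x = 19.498, y = -36.296, so z ≈ 19.296 ≈ 19.3 km.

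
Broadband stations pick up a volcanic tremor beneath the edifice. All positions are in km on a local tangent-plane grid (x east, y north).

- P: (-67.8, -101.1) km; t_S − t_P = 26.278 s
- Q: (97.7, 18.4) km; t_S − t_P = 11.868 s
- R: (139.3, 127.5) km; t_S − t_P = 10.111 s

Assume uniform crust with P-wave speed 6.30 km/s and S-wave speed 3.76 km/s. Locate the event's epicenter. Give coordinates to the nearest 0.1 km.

45.7 km east, 116.1 km north

Distance from S−P lag: d = Δt · v_P v_S / (v_P − v_S) = Δt · (6.30·3.76)/(6.30−3.76) ≈ 9.3260·Δt.
So d_P = 245.07, d_Q = 110.68, d_R = 94.30 km.
Circle about each station: (x + 67.8)² + (y + 101.1)² = 245.07²; (x − 97.7)² + (y − 18.4)² = 110.68²; (x − 139.3)² + (y − 127.5)² = 94.30².
Subtracting the P equation from the Q and R equations removes the quadratic terms:
331.0 x + 239.0 y = 42875.04
414.2 x + 457.2 y = 72009.50
Solving the 2×2 system: x ≈ 45.7, y ≈ 116.1 km.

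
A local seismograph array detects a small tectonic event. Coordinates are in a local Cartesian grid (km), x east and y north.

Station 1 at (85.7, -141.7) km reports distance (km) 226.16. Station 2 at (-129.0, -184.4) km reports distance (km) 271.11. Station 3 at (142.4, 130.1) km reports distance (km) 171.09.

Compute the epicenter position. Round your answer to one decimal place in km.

Circle about each station: (x − 85.7)² + (y + 141.7)² = 226.16²; (x + 129.0)² + (y + 184.4)² = 271.11²; (x − 142.4)² + (y − 130.1)² = 171.09².
Subtracting pairs of circle equations eliminates x²+y² and gives linear equations (the radical axes):
-429.4 x − 85.4 y = 868.69
113.4 x + 543.6 y = 31656.95
Solving the 2×2 system: x ≈ -14.2, y ≈ 61.2 km.
Check against Station 1 (with the unrounded x, y): √((x − 85.7)²+(y + 141.7)²) = 226.15 ≈ 226.16 km. ✓

x ≈ -14.2 km, y ≈ 61.2 km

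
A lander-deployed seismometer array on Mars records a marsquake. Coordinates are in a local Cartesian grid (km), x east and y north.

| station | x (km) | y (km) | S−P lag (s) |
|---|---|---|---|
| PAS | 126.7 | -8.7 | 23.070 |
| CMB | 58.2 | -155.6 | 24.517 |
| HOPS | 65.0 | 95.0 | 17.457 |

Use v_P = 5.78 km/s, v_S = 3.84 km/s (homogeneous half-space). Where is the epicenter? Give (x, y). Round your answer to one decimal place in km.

Distance from S−P lag: d = Δt · v_P v_S / (v_P − v_S) = Δt · (5.78·3.84)/(5.78−3.84) ≈ 11.4408·Δt.
So d_PAS = 263.94, d_CMB = 280.49, d_HOPS = 199.72 km.
Circle about each station: (x − 126.7)² + (y + 8.7)² = 263.94²; (x − 58.2)² + (y + 155.6)² = 280.49²; (x − 65.0)² + (y − 95.0)² = 199.72².
Subtracting the PAS equation from the CMB and HOPS equations removes the quadratic terms:
-137.0 x − 293.8 y = 2459.70
-123.4 x + 207.4 y = 26897.67
Solving the 2×2 system: x ≈ -130.1, y ≈ 52.3 km.

(-130.1, 52.3)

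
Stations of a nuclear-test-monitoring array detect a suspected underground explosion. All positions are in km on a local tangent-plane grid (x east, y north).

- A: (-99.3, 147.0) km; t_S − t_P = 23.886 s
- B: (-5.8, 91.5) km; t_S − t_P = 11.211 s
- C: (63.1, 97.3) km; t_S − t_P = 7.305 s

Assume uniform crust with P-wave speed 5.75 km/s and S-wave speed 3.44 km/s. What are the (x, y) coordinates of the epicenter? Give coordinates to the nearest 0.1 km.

72.1 km east, 35.4 km north

Distance from S−P lag: d = Δt · v_P v_S / (v_P − v_S) = Δt · (5.75·3.44)/(5.75−3.44) ≈ 8.5628·Δt.
So d_A = 204.53, d_B = 96.00, d_C = 62.55 km.
Circle about each station: (x + 99.3)² + (y − 147.0)² = 204.53²; (x + 5.8)² + (y − 91.5)² = 96.00²; (x − 63.1)² + (y − 97.3)² = 62.55².
Subtracting pairs of circle equations eliminates x²+y² and gives linear equations (the radical axes):
187.0 x − 111.0 y = 9552.92
324.8 x − 99.4 y = 19899.43
Solving the 2×2 system: x ≈ 72.1, y ≈ 35.4 km.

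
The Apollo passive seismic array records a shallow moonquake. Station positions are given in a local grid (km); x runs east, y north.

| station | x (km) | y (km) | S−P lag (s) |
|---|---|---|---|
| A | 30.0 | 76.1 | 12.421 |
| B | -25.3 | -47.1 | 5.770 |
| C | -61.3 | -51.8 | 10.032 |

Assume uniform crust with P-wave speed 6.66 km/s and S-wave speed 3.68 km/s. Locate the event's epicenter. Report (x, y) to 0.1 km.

Distance from S−P lag: d = Δt · v_P v_S / (v_P − v_S) = Δt · (6.66·3.68)/(6.66−3.68) ≈ 8.2244·Δt.
So d_A = 102.16, d_B = 47.45, d_C = 82.51 km.
Circle about each station: (x − 30.0)² + (y − 76.1)² = 102.16²; (x + 25.3)² + (y + 47.1)² = 47.45²; (x + 61.3)² + (y + 51.8)² = 82.51².
Subtracting the A equation from the B and C equations removes the quadratic terms:
-110.6 x − 246.4 y = 4352.45
-182.6 x − 255.8 y = 3378.49
Solving the 2×2 system: x ≈ 16.8, y ≈ -25.2 km.

(16.8, -25.2)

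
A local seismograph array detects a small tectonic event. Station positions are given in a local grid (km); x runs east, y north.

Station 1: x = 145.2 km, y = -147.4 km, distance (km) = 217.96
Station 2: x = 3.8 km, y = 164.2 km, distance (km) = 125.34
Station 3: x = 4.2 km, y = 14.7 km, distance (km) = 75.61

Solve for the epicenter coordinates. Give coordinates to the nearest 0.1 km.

Circle about each station: (x − 145.2)² + (y + 147.4)² = 217.96²; (x − 3.8)² + (y − 164.2)² = 125.34²; (x − 4.2)² + (y − 14.7)² = 75.61².
Subtracting pairs of circle equations eliminates x²+y² and gives linear equations (the radical axes):
-282.8 x + 623.2 y = 15962.73
-282.0 x + 324.2 y = -786.38
Solving the 2×2 system: x ≈ 67.4, y ≈ 56.2 km.
Check against Station 1 (with the unrounded x, y): √((x − 145.2)²+(y + 147.4)²) = 217.96 ≈ 217.96 km. ✓

67.4 km east, 56.2 km north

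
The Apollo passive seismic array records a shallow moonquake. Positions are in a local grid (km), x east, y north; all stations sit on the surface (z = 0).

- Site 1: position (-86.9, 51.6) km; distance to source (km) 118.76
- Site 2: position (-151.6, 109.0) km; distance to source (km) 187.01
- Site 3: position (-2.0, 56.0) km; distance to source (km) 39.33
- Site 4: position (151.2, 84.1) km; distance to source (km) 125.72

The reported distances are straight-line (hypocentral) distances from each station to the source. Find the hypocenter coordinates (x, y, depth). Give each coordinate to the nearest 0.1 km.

(28.9, 65.5, 22.4)

Each station gives a sphere (x−x_i)² + (y−y_i)² + z² = d_i² (stations at z=0).
Subtracting the Site 1 sphere from Site 2 and Site 3: z² cancels, leaving linear equations in x and y:
-129.4 x + 114.8 y = 3780.59
169.8 x + 8.8 y = 5482.92
Solving: x ≈ 28.896, y ≈ 65.503 km (keep extra digits for the depth step; rounded: 28.9, 65.5).
Then from the Site 1 sphere: z² = 118.76² − (x + 86.9)² − (y − 51.6)² with x = 28.896, y = 65.503, so z ≈ 22.404 ≈ 22.4 km.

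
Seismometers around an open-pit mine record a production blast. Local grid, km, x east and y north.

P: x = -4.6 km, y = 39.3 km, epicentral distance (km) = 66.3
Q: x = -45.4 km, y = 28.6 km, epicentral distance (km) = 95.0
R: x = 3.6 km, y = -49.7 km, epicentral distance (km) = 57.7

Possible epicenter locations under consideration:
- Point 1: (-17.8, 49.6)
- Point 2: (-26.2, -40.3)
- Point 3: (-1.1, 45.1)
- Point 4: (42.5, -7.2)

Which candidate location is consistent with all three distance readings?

For each candidate, compare |candidate − station| to the reported distance:
Point 1: residuals P 49.6, Q 60.3, R 43.9 → max 60.3 km
Point 2: residuals P 16.2, Q 23.5, R 26.5 → max 26.5 km
Point 3: residuals P 59.5, Q 47.7, R 37.2 → max 59.5 km
Point 4: residuals P 0.1, Q 0.1, R 0.1 → max 0.1 km
Only Point 4 has all residuals ≈ 0.

Point 4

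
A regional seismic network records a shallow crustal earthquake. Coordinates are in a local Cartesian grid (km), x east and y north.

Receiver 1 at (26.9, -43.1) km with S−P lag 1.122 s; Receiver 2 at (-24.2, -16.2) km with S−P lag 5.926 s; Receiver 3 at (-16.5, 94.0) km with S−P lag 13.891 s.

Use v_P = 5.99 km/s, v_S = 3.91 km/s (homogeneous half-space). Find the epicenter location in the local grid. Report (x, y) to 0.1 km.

(29.8, -55.4)

Distance from S−P lag: d = Δt · v_P v_S / (v_P − v_S) = Δt · (5.99·3.91)/(5.99−3.91) ≈ 11.2600·Δt.
So d_Receiver 1 = 12.63, d_Receiver 2 = 66.73, d_Receiver 3 = 156.41 km.
Circle about each station: (x − 26.9)² + (y + 43.1)² = 12.63²; (x + 24.2)² + (y + 16.2)² = 66.73²; (x + 16.5)² + (y − 94.0)² = 156.41².
Subtracting the Receiver 1 equation from the Receiver 2 and Receiver 3 equations removes the quadratic terms:
-102.2 x + 53.8 y = -6026.52
-86.8 x + 274.2 y = -17777.54
Solving the 2×2 system: x ≈ 29.8, y ≈ -55.4 km.
Check against Receiver 1 (with the unrounded x, y): √((x − 26.9)²+(y + 43.1)²) = 12.64 ≈ 12.63 km. ✓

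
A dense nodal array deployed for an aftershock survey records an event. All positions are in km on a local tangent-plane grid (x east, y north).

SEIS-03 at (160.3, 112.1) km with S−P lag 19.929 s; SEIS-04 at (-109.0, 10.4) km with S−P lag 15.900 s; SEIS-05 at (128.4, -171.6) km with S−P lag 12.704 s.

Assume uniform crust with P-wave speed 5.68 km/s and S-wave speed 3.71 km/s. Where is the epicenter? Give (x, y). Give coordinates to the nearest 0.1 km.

x ≈ 43.0 km, y ≈ -65.9 km

Distance from S−P lag: d = Δt · v_P v_S / (v_P − v_S) = Δt · (5.68·3.71)/(5.68−3.71) ≈ 10.6969·Δt.
So d_SEIS-03 = 213.18, d_SEIS-04 = 170.08, d_SEIS-05 = 135.89 km.
Circle about each station: (x − 160.3)² + (y − 112.1)² = 213.18²; (x + 109.0)² + (y − 10.4)² = 170.08²; (x − 128.4)² + (y + 171.6)² = 135.89².
Subtracting the SEIS-03 equation from the SEIS-04 and SEIS-05 equations removes the quadratic terms:
-538.6 x − 203.4 y = -9754.83
-63.8 x − 567.4 y = 34650.24
Solving the 2×2 system: x ≈ 43.0, y ≈ -65.9 km.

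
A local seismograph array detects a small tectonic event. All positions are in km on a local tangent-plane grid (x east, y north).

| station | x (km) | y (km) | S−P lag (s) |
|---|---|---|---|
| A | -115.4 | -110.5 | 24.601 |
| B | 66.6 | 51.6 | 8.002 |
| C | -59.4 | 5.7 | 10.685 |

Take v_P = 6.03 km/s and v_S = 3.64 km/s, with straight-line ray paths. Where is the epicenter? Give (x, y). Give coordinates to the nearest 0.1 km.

Distance from S−P lag: d = Δt · v_P v_S / (v_P − v_S) = Δt · (6.03·3.64)/(6.03−3.64) ≈ 9.1838·Δt.
So d_A = 225.93, d_B = 73.49, d_C = 98.13 km.
Circle about each station: (x + 115.4)² + (y + 110.5)² = 225.93²; (x − 66.6)² + (y − 51.6)² = 73.49²; (x + 59.4)² + (y − 5.7)² = 98.13².
Subtracting pairs of circle equations eliminates x²+y² and gives linear equations (the radical axes):
364.0 x + 324.2 y = 27214.29
112.0 x + 232.4 y = 19448.31
Solving the 2×2 system: x ≈ 0.4, y ≈ 83.5 km.

x ≈ 0.4 km, y ≈ 83.5 km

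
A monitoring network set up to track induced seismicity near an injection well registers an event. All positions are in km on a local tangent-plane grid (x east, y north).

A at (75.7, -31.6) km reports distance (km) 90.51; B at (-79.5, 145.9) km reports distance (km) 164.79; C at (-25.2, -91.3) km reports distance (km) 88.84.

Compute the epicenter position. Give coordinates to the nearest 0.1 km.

Circle about each station: (x − 75.7)² + (y + 31.6)² = 90.51²; (x + 79.5)² + (y − 145.9)² = 164.79²; (x + 25.2)² + (y + 91.3)² = 88.84².
Subtracting pairs of circle equations eliminates x²+y² and gives linear equations (the radical axes):
-310.4 x + 355.0 y = 1914.33
-201.8 x − 119.4 y = 2541.19
Solving the 2×2 system: x ≈ -10.4, y ≈ -3.7 km.

-10.4 km east, -3.7 km north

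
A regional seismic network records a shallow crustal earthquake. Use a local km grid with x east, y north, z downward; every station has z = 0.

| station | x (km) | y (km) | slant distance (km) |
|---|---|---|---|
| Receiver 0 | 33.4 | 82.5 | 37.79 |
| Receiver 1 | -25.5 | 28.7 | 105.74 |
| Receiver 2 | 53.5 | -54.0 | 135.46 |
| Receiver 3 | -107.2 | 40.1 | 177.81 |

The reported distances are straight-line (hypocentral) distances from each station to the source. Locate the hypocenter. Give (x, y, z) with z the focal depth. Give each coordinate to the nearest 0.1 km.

x ≈ 65.0 km, y ≈ 79.4 km, depth ≈ 20.5 km

Each station gives a sphere (x−x_i)² + (y−y_i)² + z² = d_i² (stations at z=0).
Subtracting the Receiver 0 sphere from Receiver 1 and Receiver 2: z² cancels, leaving linear equations in x and y:
-117.8 x − 107.6 y = -16200.73
40.2 x − 273.0 y = -19064.89
Solving: x ≈ 64.997, y ≈ 79.406 km (keep extra digits for the depth step; rounded: 65.0, 79.4).
Then from the Receiver 0 sphere: z² = 37.79² − (x − 33.4)² − (y − 82.5)² with x = 64.997, y = 79.406, so z ≈ 20.497 ≈ 20.5 km.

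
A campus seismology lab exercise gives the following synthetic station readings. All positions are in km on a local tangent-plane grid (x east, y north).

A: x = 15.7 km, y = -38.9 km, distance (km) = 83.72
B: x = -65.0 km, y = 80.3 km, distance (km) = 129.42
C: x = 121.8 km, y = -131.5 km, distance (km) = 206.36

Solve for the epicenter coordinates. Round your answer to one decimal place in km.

Circle about each station: (x − 15.7)² + (y + 38.9)² = 83.72²; (x + 65.0)² + (y − 80.3)² = 129.42²; (x − 121.8)² + (y + 131.5)² = 206.36².
Subtracting the A equation from the B and C equations removes the quadratic terms:
-161.4 x + 238.4 y = -827.11
212.2 x − 185.2 y = -5207.62
Solving the 2×2 system: x ≈ -67.4, y ≈ -49.1 km.

x ≈ -67.4 km, y ≈ -49.1 km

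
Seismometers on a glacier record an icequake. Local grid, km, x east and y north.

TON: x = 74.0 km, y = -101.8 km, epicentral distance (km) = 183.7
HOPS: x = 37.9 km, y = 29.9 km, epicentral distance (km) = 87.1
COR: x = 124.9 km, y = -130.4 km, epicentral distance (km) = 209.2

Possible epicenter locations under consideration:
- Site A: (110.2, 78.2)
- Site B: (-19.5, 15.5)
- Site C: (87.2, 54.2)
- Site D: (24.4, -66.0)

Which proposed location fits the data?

Site A

For each candidate, compare |candidate − station| to the reported distance:
Site A: residuals TON 0.1, HOPS 0.2, COR 0.1 → max 0.2 km
Site B: residuals TON 33.7, HOPS 27.9, COR 3.9 → max 33.7 km
Site C: residuals TON 27.1, HOPS 32.1, COR 20.8 → max 32.1 km
Site D: residuals TON 122.5, HOPS 9.7, COR 89.8 → max 122.5 km
Only Site A has all residuals ≈ 0.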